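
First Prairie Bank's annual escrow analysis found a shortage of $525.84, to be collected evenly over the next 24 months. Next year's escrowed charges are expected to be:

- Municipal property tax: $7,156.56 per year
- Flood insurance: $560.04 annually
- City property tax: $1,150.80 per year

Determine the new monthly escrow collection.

Municipal property tax = $7,156.56/yr
Flood insurance = $560.04/yr
City property tax = $1,150.80/yr
Total per year = $7,156.56 + $560.04 + $1,150.80 = $8,867.40
Monthly = $8,867.40 ÷ 12 = $738.95
Shortage spread = $525.84 ÷ 24 = $21.91/mo
New monthly escrow = $738.95 + $21.91 = $760.86

$760.86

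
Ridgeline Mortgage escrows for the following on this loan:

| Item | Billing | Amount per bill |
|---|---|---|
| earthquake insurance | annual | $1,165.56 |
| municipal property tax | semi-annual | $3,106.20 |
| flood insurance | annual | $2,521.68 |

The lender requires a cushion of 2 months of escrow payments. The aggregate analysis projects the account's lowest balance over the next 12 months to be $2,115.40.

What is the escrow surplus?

Earthquake insurance: $1,165.56 annually
Municipal property tax: $3,106.20 × 2 = $6,212.40 annually
Flood insurance: $2,521.68 annually
Total per year = $1,165.56 + $6,212.40 + $2,521.68 = $9,899.64
Monthly = $9,899.64 ÷ 12 = $824.97
Cushion = 2 × $824.97 = $1,649.94
Excess over cushion: $2,115.40 − $1,649.94 = $465.46

$465.46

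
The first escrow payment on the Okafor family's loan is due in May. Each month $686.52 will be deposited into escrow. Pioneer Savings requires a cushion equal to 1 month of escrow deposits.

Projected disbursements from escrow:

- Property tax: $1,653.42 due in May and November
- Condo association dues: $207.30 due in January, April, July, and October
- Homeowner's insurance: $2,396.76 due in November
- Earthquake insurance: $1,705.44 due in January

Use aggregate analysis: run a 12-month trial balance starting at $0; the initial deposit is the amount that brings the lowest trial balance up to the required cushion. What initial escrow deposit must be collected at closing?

$2,538.78

Cushion = 1 × $686.52 = $686.52
Trial balance (start $0, +$686.52 each month, − disbursements):
  May: +$686.52 − $1,653.42 → -$966.90
  Jun: +$686.52 → -$280.38
  Jul: +$686.52 − $207.30 → $198.84
  Aug: +$686.52 → $885.36
  Sep: +$686.52 → $1,571.88
  Oct: +$686.52 − $207.30 → $2,051.10
  Nov: +$686.52 − $4,050.18 → -$1,312.56
  Dec: +$686.52 → -$626.04
  Jan: +$686.52 − $1,912.74 → -$1,852.26
  Feb: +$686.52 → -$1,165.74
  Mar: +$686.52 → -$479.22
  Apr: +$686.52 − $207.30 → $0.00
Lowest trial balance = -$1,852.26 (Jan)
Initial deposit = cushion − low point = $686.52 − (-$1,852.26) = $2,538.78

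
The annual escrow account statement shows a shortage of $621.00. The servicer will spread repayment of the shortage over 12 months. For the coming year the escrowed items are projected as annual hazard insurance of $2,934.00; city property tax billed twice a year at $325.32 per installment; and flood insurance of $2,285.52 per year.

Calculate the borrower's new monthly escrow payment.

Hazard insurance — $2,934.00/yr
City property tax — $325.32 × 2 = $650.64/yr
Flood insurance — $2,285.52/yr
Total per year = $2,934.00 + $650.64 + $2,285.52 = $5,870.16
Per month = $5,870.16 ÷ 12 = $489.18
Shortage per month = $621.00 / 12 = $51.75
Adjusted monthly = $489.18 + $51.75 = $540.93

$540.93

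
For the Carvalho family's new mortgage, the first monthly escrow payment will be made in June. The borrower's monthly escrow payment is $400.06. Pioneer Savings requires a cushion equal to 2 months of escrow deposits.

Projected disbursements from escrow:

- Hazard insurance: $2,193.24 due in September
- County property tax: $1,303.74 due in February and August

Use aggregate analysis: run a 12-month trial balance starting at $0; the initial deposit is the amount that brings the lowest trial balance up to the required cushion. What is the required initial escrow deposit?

Cushion = 2 × $400.06 = $800.12
Trial balance (start $0, +$400.06 each month, − disbursements):
  Jun: +$400.06 → $400.06
  Jul: +$400.06 → $800.12
  Aug: +$400.06 − $1,303.74 → -$103.56
  Sep: +$400.06 − $2,193.24 → -$1,896.74
  Oct: +$400.06 → -$1,496.68
  Nov: +$400.06 → -$1,096.62
  Dec: +$400.06 → -$696.56
  Jan: +$400.06 → -$296.50
  Feb: +$400.06 − $1,303.74 → -$1,200.18
  Mar: +$400.06 → -$800.12
  Apr: +$400.06 → -$400.06
  May: +$400.06 → $0.00
Lowest trial balance = -$1,896.74 (Sep)
Initial deposit = cushion − low point = $800.12 − (-$1,896.74) = $2,696.86

$2,696.86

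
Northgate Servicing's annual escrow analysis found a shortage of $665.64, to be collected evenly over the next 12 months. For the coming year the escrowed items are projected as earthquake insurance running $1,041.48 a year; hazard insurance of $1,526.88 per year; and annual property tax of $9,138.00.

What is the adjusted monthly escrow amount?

$1,031.00

Earthquake insurance: $1,041.48 per year
Hazard insurance: $1,526.88 per year
Property tax: $9,138.00 per year
Annual escrow total = $1,041.48 + $1,526.88 + $9,138.00 = $11,706.36
Monthly escrow = $11,706.36 ÷ 12 = $975.53
Monthly shortage recovery: $665.64 ÷ 12 = $55.47
New monthly escrow = $975.53 + $55.47 = $1,031.00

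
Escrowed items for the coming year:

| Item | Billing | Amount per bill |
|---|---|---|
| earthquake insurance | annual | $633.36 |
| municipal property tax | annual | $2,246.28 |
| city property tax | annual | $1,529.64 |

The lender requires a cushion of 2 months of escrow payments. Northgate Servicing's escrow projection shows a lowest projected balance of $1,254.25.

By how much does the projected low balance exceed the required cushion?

Earthquake insurance: $633.36 annually
Municipal property tax: $2,246.28 annually
City property tax: $1,529.64 annually
Total per year = $633.36 + $2,246.28 + $1,529.64 = $4,409.28
Base monthly escrow = $4,409.28 / 12 = $367.44
Required reserve = 2 × $367.44 = $734.88
Surplus = $1,254.25 − $734.88 = $519.37

$519.37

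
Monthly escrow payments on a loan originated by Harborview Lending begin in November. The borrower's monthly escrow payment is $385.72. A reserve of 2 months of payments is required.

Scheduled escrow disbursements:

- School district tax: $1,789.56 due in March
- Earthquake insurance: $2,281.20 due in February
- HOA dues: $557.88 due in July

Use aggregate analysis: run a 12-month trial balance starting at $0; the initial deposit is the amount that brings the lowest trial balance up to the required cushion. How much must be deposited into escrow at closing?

Cushion = 2 × $385.72 = $771.44
Trial balance (start $0, +$385.72 each month, − disbursements):
  Nov: +$385.72 → $385.72
  Dec: +$385.72 → $771.44
  Jan: +$385.72 → $1,157.16
  Feb: +$385.72 − $2,281.20 → -$738.32
  Mar: +$385.72 − $1,789.56 → -$2,142.16
  Apr: +$385.72 → -$1,756.44
  May: +$385.72 → -$1,370.72
  Jun: +$385.72 → -$985.00
  Jul: +$385.72 − $557.88 → -$1,157.16
  Aug: +$385.72 → -$771.44
  Sep: +$385.72 → -$385.72
  Oct: +$385.72 → $0.00
Lowest trial balance = -$2,142.16 (Mar)
Initial deposit = cushion − low point = $771.44 − (-$2,142.16) = $2,913.60

$2,913.60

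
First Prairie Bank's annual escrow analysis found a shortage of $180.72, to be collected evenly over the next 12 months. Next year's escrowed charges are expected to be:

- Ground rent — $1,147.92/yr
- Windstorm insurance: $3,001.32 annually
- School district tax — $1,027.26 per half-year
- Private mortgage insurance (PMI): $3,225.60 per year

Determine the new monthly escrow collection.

Ground rent — $1,147.92
Windstorm insurance — $3,001.32
School district tax — $1,027.26 × 2 = $2,054.52
Private mortgage insurance (PMI) — $3,225.60
Combined annual = $9,429.36
Per month = $9,429.36 ÷ 12 = $785.78
Shortage per month = $180.72 / 12 = $15.06
New monthly escrow = $785.78 + $15.06 = $800.84

$800.84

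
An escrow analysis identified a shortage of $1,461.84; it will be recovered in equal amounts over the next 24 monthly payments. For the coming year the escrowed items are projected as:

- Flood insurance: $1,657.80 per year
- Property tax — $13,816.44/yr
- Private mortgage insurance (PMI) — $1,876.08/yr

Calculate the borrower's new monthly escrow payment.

$1,506.77

Flood insurance — $1,657.80
Property tax — $13,816.44
Private mortgage insurance (PMI) — $1,876.08
Yearly total = $17,350.32
Monthly escrow = $17,350.32 ÷ 12 = $1,445.86
Shortage per month = $1,461.84 / 24 = $60.91
Adjusted monthly = $1,445.86 + $60.91 = $1,506.77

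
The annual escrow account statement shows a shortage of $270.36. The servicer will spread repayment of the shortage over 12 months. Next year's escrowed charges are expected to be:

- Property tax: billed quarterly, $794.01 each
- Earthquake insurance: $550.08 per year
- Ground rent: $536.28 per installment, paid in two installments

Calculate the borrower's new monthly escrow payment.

$422.42

Property tax: $794.01 × 4 = $3,176.04 per year
Earthquake insurance: $550.08 per year
Ground rent: $536.28 × 2 = $1,072.56 per year
Combined annual = $3,176.04 + $550.08 + $1,072.56 = $4,798.68
Monthly escrow = $4,798.68 / 12 = $399.89
Monthly shortage recovery: $270.36 ÷ 12 = $22.53
Adjusted monthly = $399.89 + $22.53 = $422.42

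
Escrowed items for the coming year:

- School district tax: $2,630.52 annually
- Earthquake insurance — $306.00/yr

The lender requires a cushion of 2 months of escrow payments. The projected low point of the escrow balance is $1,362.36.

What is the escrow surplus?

School district tax: $2,630.52 per year
Earthquake insurance: $306.00 per year
Total per year = $2,630.52 + $306.00 = $2,936.52
Base monthly escrow = $2,936.52 ÷ 12 = $244.71
Required reserve = 2 × $244.71 = $489.42
Excess over cushion: $1,362.36 − $489.42 = $872.94

$872.94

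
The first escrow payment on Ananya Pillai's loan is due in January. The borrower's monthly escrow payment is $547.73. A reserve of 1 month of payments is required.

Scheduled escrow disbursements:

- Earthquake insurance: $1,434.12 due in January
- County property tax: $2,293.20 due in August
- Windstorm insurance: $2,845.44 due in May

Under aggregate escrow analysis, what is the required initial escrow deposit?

Cushion = 1 × $547.73 = $547.73
Trial balance (start $0, +$547.73 each month, − disbursements):
  Jan: +$547.73 − $1,434.12 → -$886.39
  Feb: +$547.73 → -$338.66
  Mar: +$547.73 → $209.07
  Apr: +$547.73 → $756.80
  May: +$547.73 − $2,845.44 → -$1,540.91
  Jun: +$547.73 → -$993.18
  Jul: +$547.73 → -$445.45
  Aug: +$547.73 − $2,293.20 → -$2,190.92
  Sep: +$547.73 → -$1,643.19
  Oct: +$547.73 → -$1,095.46
  Nov: +$547.73 → -$547.73
  Dec: +$547.73 → $0.00
Lowest trial balance = -$2,190.92 (Aug)
Initial deposit = cushion − low point = $547.73 − (-$2,190.92) = $2,738.65

$2,738.65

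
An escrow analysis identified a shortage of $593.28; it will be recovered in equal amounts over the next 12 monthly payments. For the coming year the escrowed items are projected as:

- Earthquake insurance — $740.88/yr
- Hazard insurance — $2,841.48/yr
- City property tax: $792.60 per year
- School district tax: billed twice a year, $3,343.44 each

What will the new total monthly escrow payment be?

Earthquake insurance: $740.88 annually
Hazard insurance: $2,841.48 annually
City property tax: $792.60 annually
School district tax: $3,343.44 × 2 = $6,686.88 annually
Combined annual = $740.88 + $2,841.48 + $792.60 + $6,686.88 = $11,061.84
Per month = $11,061.84 / 12 = $921.82
Monthly shortage recovery: $593.28 ÷ 12 = $49.44
Adjusted monthly = $921.82 + $49.44 = $971.26

$971.26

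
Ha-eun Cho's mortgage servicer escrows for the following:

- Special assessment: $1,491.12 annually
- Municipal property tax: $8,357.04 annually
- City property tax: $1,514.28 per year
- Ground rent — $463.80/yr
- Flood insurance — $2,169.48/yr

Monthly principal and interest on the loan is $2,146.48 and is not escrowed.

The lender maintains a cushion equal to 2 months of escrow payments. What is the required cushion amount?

$2,332.62

Special assessment — $1,491.12 annually
Municipal property tax — $8,357.04 annually
City property tax — $1,514.28 annually
Ground rent — $463.80 annually
Flood insurance — $2,169.48 annually
Total annual escrow = $13,995.72
Monthly escrow = $13,995.72 / 12 = $1,166.31
Cushion = 2 × $1,166.31 = $2,332.62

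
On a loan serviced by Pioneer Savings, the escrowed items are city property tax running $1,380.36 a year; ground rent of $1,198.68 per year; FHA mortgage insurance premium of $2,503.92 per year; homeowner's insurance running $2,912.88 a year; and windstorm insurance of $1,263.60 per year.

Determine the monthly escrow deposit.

$771.62

City property tax: $1,380.36/yr
Ground rent: $1,198.68/yr
FHA mortgage insurance premium: $2,503.92/yr
Homeowner's insurance: $2,912.88/yr
Windstorm insurance: $1,263.60/yr
Annual escrow total = $9,259.44
Monthly escrow = $9,259.44 / 12 = $771.62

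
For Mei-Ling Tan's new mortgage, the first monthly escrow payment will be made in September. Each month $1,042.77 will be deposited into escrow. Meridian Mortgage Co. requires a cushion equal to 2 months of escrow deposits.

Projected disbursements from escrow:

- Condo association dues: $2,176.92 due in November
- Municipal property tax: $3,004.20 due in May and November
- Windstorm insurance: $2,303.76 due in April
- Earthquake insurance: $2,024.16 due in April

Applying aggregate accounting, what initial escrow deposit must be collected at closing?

Cushion = 2 × $1,042.77 = $2,085.54
Trial balance (start $0, +$1,042.77 each month, − disbursements):
  Sep: +$1,042.77 → $1,042.77
  Oct: +$1,042.77 → $2,085.54
  Nov: +$1,042.77 − $5,181.12 → -$2,052.81
  Dec: +$1,042.77 → -$1,010.04
  Jan: +$1,042.77 → $32.73
  Feb: +$1,042.77 → $1,075.50
  Mar: +$1,042.77 → $2,118.27
  Apr: +$1,042.77 − $4,327.92 → -$1,166.88
  May: +$1,042.77 − $3,004.20 → -$3,128.31
  Jun: +$1,042.77 → -$2,085.54
  Jul: +$1,042.77 → -$1,042.77
  Aug: +$1,042.77 → $0.00
Lowest trial balance = -$3,128.31 (May)
Initial deposit = cushion − low point = $2,085.54 − (-$3,128.31) = $5,213.85

$5,213.85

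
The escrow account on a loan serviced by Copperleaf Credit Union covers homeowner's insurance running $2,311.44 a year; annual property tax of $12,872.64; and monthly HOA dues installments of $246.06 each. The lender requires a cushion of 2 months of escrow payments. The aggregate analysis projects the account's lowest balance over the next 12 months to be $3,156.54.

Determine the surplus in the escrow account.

Homeowner's insurance: $2,311.44 annually
Property tax: $12,872.64 annually
HOA dues: $246.06 × 12 = $2,952.72 annually
Total annual escrow = $2,311.44 + $12,872.64 + $2,952.72 = $18,136.80
Monthly escrow = $18,136.80 / 12 = $1,511.40
Cushion = 2 × $1,511.40 = $3,022.80
Surplus = $3,156.54 − $3,022.80 = $133.74

$133.74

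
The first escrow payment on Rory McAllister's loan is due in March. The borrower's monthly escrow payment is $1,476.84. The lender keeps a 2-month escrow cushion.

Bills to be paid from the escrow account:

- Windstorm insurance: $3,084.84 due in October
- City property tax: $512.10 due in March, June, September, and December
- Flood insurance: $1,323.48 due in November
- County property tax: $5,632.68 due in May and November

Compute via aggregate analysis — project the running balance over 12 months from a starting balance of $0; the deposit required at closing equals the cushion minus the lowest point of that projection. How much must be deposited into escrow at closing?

Cushion = 2 × $1,476.84 = $2,953.68
Trial balance (start $0, +$1,476.84 each month, − disbursements):
  Mar: +$1,476.84 − $512.10 → $964.74
  Apr: +$1,476.84 → $2,441.58
  May: +$1,476.84 − $5,632.68 → -$1,714.26
  Jun: +$1,476.84 − $512.10 → -$749.52
  Jul: +$1,476.84 → $727.32
  Aug: +$1,476.84 → $2,204.16
  Sep: +$1,476.84 − $512.10 → $3,168.90
  Oct: +$1,476.84 − $3,084.84 → $1,560.90
  Nov: +$1,476.84 − $6,956.16 → -$3,918.42
  Dec: +$1,476.84 − $512.10 → -$2,953.68
  Jan: +$1,476.84 → -$1,476.84
  Feb: +$1,476.84 → $0.00
Lowest trial balance = -$3,918.42 (Nov)
Initial deposit = cushion − low point = $2,953.68 − (-$3,918.42) = $6,872.10

$6,872.10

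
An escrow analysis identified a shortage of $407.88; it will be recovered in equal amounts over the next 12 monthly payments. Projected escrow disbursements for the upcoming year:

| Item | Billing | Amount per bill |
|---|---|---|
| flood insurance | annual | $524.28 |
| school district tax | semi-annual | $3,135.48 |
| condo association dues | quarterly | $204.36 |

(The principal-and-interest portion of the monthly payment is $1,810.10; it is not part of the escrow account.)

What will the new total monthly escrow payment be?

$668.38

Flood insurance = $524.28 per year
School district tax = $3,135.48 × 2 = $6,270.96 per year
Condo association dues = $204.36 × 4 = $817.44 per year
Total per year = $524.28 + $6,270.96 + $817.44 = $7,612.68
Monthly = $7,612.68 ÷ 12 = $634.39
Monthly shortage recovery: $407.88 / 12 = $33.99
Adjusted monthly = $634.39 + $33.99 = $668.38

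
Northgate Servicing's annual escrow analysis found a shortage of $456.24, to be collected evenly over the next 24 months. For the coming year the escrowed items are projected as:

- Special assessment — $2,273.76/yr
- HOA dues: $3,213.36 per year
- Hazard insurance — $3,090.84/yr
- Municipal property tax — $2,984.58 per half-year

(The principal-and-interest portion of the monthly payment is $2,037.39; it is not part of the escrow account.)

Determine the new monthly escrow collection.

$1,231.27

Special assessment — $2,273.76 per year
HOA dues — $3,213.36 per year
Hazard insurance — $3,090.84 per year
Municipal property tax — $2,984.58 × 2 = $5,969.16 per year
Total per year = $14,547.12
Monthly = $14,547.12 ÷ 12 = $1,212.26
Shortage per month = $456.24 ÷ 24 = $19.01
New monthly escrow = $1,212.26 + $19.01 = $1,231.27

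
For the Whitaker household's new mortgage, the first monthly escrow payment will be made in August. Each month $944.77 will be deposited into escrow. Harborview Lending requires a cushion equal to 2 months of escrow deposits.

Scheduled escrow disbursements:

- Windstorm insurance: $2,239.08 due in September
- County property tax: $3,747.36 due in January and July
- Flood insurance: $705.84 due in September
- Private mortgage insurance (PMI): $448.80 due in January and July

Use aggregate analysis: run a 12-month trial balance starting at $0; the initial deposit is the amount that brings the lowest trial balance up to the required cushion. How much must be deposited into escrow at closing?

$3,362.00

Cushion = 2 × $944.77 = $1,889.54
Trial balance (start $0, +$944.77 each month, − disbursements):
  Aug: +$944.77 → $944.77
  Sep: +$944.77 − $2,944.92 → -$1,055.38
  Oct: +$944.77 → -$110.61
  Nov: +$944.77 → $834.16
  Dec: +$944.77 → $1,778.93
  Jan: +$944.77 − $4,196.16 → -$1,472.46
  Feb: +$944.77 → -$527.69
  Mar: +$944.77 → $417.08
  Apr: +$944.77 → $1,361.85
  May: +$944.77 → $2,306.62
  Jun: +$944.77 → $3,251.39
  Jul: +$944.77 − $4,196.16 → $0.00
Lowest trial balance = -$1,472.46 (Jan)
Initial deposit = cushion − low point = $1,889.54 − (-$1,472.46) = $3,362.00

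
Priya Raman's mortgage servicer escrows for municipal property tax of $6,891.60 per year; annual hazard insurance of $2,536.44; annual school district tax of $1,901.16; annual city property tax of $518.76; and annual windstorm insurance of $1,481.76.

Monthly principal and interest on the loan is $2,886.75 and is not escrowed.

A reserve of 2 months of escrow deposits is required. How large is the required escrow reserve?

Municipal property tax = $6,891.60/yr
Hazard insurance = $2,536.44/yr
School district tax = $1,901.16/yr
City property tax = $518.76/yr
Windstorm insurance = $1,481.76/yr
Total annual escrow = $6,891.60 + $2,536.44 + $1,901.16 + $518.76 + $1,481.76 = $13,329.72
Monthly escrow = $13,329.72 / 12 = $1,110.81
Reserve = 2 × $1,110.81 = $2,221.62

$2,221.62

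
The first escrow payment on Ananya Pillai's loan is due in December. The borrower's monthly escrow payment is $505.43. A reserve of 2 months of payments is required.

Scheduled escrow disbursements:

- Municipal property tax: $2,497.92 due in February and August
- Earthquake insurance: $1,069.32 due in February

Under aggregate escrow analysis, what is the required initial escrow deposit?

Cushion = 2 × $505.43 = $1,010.86
Trial balance (start $0, +$505.43 each month, − disbursements):
  Dec: +$505.43 → $505.43
  Jan: +$505.43 → $1,010.86
  Feb: +$505.43 − $3,567.24 → -$2,050.95
  Mar: +$505.43 → -$1,545.52
  Apr: +$505.43 → -$1,040.09
  May: +$505.43 → -$534.66
  Jun: +$505.43 → -$29.23
  Jul: +$505.43 → $476.20
  Aug: +$505.43 − $2,497.92 → -$1,516.29
  Sep: +$505.43 → -$1,010.86
  Oct: +$505.43 → -$505.43
  Nov: +$505.43 → $0.00
Lowest trial balance = -$2,050.95 (Feb)
Initial deposit = cushion − low point = $1,010.86 − (-$2,050.95) = $3,061.81

$3,061.81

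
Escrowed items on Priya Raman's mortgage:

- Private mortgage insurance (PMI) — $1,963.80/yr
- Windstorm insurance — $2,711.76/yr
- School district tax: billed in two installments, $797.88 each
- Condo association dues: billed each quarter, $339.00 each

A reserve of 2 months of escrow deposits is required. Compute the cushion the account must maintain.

$1,271.22

Private mortgage insurance (PMI) — $1,963.80 annually
Windstorm insurance — $2,711.76 annually
School district tax — $797.88 × 2 = $1,595.76 annually
Condo association dues — $339.00 × 4 = $1,356.00 annually
Annual escrow total = $1,963.80 + $2,711.76 + $1,595.76 + $1,356.00 = $7,627.32
Base monthly escrow = $7,627.32 / 12 = $635.61
Required cushion = 2 × $635.61 = $1,271.22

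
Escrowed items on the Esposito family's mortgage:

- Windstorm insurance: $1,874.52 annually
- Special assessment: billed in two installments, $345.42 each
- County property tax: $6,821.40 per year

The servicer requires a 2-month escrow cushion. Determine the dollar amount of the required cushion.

Windstorm insurance = $1,874.52
Special assessment = $345.42 × 2 = $690.84
County property tax = $6,821.40
Yearly total = $1,874.52 + $690.84 + $6,821.40 = $9,386.76
Per month = $9,386.76 / 12 = $782.23
Required cushion = 2 × $782.23 = $1,564.46

$1,564.46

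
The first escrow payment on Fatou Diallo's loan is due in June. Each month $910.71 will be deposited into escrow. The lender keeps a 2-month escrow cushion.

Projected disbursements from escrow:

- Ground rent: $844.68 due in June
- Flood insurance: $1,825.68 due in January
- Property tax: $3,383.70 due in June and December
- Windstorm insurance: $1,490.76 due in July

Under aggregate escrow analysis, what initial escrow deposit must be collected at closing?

$5,719.14

Cushion = 2 × $910.71 = $1,821.42
Trial balance (start $0, +$910.71 each month, − disbursements):
  Jun: +$910.71 − $4,228.38 → -$3,317.67
  Jul: +$910.71 − $1,490.76 → -$3,897.72
  Aug: +$910.71 → -$2,987.01
  Sep: +$910.71 → -$2,076.30
  Oct: +$910.71 → -$1,165.59
  Nov: +$910.71 → -$254.88
  Dec: +$910.71 − $3,383.70 → -$2,727.87
  Jan: +$910.71 − $1,825.68 → -$3,642.84
  Feb: +$910.71 → -$2,732.13
  Mar: +$910.71 → -$1,821.42
  Apr: +$910.71 → -$910.71
  May: +$910.71 → $0.00
Lowest trial balance = -$3,897.72 (Jul)
Initial deposit = cushion − low point = $1,821.42 − (-$3,897.72) = $5,719.14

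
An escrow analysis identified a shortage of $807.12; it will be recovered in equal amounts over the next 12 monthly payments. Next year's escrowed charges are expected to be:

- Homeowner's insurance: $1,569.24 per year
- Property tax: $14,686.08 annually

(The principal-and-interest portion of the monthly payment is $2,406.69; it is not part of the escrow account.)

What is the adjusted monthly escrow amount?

Homeowner's insurance = $1,569.24
Property tax = $14,686.08
Annual escrow total = $1,569.24 + $14,686.08 = $16,255.32
Base monthly escrow = $16,255.32 ÷ 12 = $1,354.61
Shortage spread = $807.12 / 12 = $67.26/mo
Adjusted monthly = $1,354.61 + $67.26 = $1,421.87

$1,421.87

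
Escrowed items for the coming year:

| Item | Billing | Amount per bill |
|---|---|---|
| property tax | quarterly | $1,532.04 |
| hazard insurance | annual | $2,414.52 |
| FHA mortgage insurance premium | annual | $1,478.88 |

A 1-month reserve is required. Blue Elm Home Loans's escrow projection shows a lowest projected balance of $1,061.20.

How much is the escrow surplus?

Property tax: $1,532.04 × 4 = $6,128.16 annually
Hazard insurance: $2,414.52 annually
FHA mortgage insurance premium: $1,478.88 annually
Combined annual = $6,128.16 + $2,414.52 + $1,478.88 = $10,021.56
Per month = $10,021.56 ÷ 12 = $835.13
Required cushion = 1 × $835.13 = $835.13
Surplus = $1,061.20 − $835.13 = $226.07

$226.07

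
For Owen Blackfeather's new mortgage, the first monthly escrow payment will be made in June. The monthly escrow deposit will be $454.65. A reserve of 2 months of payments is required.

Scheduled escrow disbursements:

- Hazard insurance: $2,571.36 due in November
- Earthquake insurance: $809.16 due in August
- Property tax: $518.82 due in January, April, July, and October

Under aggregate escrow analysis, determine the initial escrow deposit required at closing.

$2,599.56

Cushion = 2 × $454.65 = $909.30
Trial balance (start $0, +$454.65 each month, − disbursements):
  Jun: +$454.65 → $454.65
  Jul: +$454.65 − $518.82 → $390.48
  Aug: +$454.65 − $809.16 → $35.97
  Sep: +$454.65 → $490.62
  Oct: +$454.65 − $518.82 → $426.45
  Nov: +$454.65 − $2,571.36 → -$1,690.26
  Dec: +$454.65 → -$1,235.61
  Jan: +$454.65 − $518.82 → -$1,299.78
  Feb: +$454.65 → -$845.13
  Mar: +$454.65 → -$390.48
  Apr: +$454.65 − $518.82 → -$454.65
  May: +$454.65 → $0.00
Lowest trial balance = -$1,690.26 (Nov)
Initial deposit = cushion − low point = $909.30 − (-$1,690.26) = $2,599.56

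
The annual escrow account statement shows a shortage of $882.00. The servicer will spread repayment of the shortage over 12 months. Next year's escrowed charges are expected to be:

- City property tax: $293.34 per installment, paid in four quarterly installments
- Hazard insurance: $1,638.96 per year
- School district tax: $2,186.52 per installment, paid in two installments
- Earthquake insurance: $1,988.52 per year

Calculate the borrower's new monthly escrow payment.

City property tax — $293.34 × 4 = $1,173.36 annually
Hazard insurance — $1,638.96 annually
School district tax — $2,186.52 × 2 = $4,373.04 annually
Earthquake insurance — $1,988.52 annually
Combined annual = $9,173.88
Monthly = $9,173.88 / 12 = $764.49
Monthly shortage recovery: $882.00 / 12 = $73.50
Adjusted monthly = $764.49 + $73.50 = $837.99

$837.99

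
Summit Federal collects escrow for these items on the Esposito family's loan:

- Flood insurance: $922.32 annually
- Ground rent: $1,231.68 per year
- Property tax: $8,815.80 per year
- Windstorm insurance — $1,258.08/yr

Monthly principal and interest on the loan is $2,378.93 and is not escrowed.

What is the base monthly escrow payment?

$1,018.99

Flood insurance = $922.32 per year
Ground rent = $1,231.68 per year
Property tax = $8,815.80 per year
Windstorm insurance = $1,258.08 per year
Yearly total = $922.32 + $1,231.68 + $8,815.80 + $1,258.08 = $12,227.88
Per month = $12,227.88 ÷ 12 = $1,018.99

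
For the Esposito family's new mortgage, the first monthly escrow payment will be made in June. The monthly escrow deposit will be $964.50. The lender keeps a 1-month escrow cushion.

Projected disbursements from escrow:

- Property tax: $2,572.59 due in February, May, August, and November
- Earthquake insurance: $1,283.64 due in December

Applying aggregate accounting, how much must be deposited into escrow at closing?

$1,285.41

Cushion = 1 × $964.50 = $964.50
Trial balance (start $0, +$964.50 each month, − disbursements):
  Jun: +$964.50 → $964.50
  Jul: +$964.50 → $1,929.00
  Aug: +$964.50 − $2,572.59 → $320.91
  Sep: +$964.50 → $1,285.41
  Oct: +$964.50 → $2,249.91
  Nov: +$964.50 − $2,572.59 → $641.82
  Dec: +$964.50 − $1,283.64 → $322.68
  Jan: +$964.50 → $1,287.18
  Feb: +$964.50 − $2,572.59 → -$320.91
  Mar: +$964.50 → $643.59
  Apr: +$964.50 → $1,608.09
  May: +$964.50 − $2,572.59 → $0.00
Lowest trial balance = -$320.91 (Feb)
Initial deposit = cushion − low point = $964.50 − (-$320.91) = $1,285.41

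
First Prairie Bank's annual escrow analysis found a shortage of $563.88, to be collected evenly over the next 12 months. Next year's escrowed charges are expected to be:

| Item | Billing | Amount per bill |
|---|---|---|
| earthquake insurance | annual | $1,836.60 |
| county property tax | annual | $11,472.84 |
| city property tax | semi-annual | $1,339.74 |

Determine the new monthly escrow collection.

Earthquake insurance = $1,836.60
County property tax = $11,472.84
City property tax = $1,339.74 × 2 = $2,679.48
Combined annual = $1,836.60 + $11,472.84 + $2,679.48 = $15,988.92
Base monthly escrow = $15,988.92 ÷ 12 = $1,332.41
Shortage spread = $563.88 / 12 = $46.99/mo
New monthly escrow = $1,332.41 + $46.99 = $1,379.40

$1,379.40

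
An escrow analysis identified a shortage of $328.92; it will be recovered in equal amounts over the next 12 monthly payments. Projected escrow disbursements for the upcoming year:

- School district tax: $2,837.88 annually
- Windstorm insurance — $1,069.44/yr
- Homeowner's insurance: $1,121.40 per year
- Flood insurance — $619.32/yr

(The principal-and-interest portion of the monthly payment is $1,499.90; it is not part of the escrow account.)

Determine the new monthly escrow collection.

$498.08

School district tax: $2,837.88/yr
Windstorm insurance: $1,069.44/yr
Homeowner's insurance: $1,121.40/yr
Flood insurance: $619.32/yr
Combined annual = $2,837.88 + $1,069.44 + $1,121.40 + $619.32 = $5,648.04
Per month = $5,648.04 ÷ 12 = $470.67
Shortage spread = $328.92 / 12 = $27.41/mo
New monthly escrow = $470.67 + $27.41 = $498.08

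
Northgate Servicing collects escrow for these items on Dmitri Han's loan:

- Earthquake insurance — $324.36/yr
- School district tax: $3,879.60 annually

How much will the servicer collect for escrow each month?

$350.33

Earthquake insurance — $324.36/yr
School district tax — $3,879.60/yr
Combined annual = $324.36 + $3,879.60 = $4,203.96
Monthly = $4,203.96 ÷ 12 = $350.33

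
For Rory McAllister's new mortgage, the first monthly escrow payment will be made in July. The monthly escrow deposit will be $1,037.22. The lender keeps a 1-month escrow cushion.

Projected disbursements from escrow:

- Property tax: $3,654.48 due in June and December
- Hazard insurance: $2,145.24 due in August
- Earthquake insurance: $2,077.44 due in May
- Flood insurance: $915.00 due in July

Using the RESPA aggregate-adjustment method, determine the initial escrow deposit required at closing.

Cushion = 1 × $1,037.22 = $1,037.22
Trial balance (start $0, +$1,037.22 each month, − disbursements):
  Jul: +$1,037.22 − $915.00 → $122.22
  Aug: +$1,037.22 − $2,145.24 → -$985.80
  Sep: +$1,037.22 → $51.42
  Oct: +$1,037.22 → $1,088.64
  Nov: +$1,037.22 → $2,125.86
  Dec: +$1,037.22 − $3,654.48 → -$491.40
  Jan: +$1,037.22 → $545.82
  Feb: +$1,037.22 → $1,583.04
  Mar: +$1,037.22 → $2,620.26
  Apr: +$1,037.22 → $3,657.48
  May: +$1,037.22 − $2,077.44 → $2,617.26
  Jun: +$1,037.22 − $3,654.48 → $0.00
Lowest trial balance = -$985.80 (Aug)
Initial deposit = cushion − low point = $1,037.22 − (-$985.80) = $2,023.02

$2,023.02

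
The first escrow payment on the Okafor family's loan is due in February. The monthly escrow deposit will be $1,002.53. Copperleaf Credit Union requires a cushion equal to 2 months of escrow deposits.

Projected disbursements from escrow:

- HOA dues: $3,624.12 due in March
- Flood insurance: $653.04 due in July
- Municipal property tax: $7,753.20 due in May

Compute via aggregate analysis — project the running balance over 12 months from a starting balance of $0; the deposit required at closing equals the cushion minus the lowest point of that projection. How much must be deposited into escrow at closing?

$9,372.26

Cushion = 2 × $1,002.53 = $2,005.06
Trial balance (start $0, +$1,002.53 each month, − disbursements):
  Feb: +$1,002.53 → $1,002.53
  Mar: +$1,002.53 − $3,624.12 → -$1,619.06
  Apr: +$1,002.53 → -$616.53
  May: +$1,002.53 − $7,753.20 → -$7,367.20
  Jun: +$1,002.53 → -$6,364.67
  Jul: +$1,002.53 − $653.04 → -$6,015.18
  Aug: +$1,002.53 → -$5,012.65
  Sep: +$1,002.53 → -$4,010.12
  Oct: +$1,002.53 → -$3,007.59
  Nov: +$1,002.53 → -$2,005.06
  Dec: +$1,002.53 → -$1,002.53
  Jan: +$1,002.53 → $0.00
Lowest trial balance = -$7,367.20 (May)
Initial deposit = cushion − low point = $2,005.06 − (-$7,367.20) = $9,372.26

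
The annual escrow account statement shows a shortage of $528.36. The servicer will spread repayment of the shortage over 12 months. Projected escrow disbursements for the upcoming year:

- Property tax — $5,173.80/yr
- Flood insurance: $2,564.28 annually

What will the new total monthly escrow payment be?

$688.87

Property tax = $5,173.80 per year
Flood insurance = $2,564.28 per year
Total per year = $7,738.08
Monthly = $7,738.08 ÷ 12 = $644.84
Shortage spread = $528.36 ÷ 12 = $44.03/mo
Adjusted monthly = $644.84 + $44.03 = $688.87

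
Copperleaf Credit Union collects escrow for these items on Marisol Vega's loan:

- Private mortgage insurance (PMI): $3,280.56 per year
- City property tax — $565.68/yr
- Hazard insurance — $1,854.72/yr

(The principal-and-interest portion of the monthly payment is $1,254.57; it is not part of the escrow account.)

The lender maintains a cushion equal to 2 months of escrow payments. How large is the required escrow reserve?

Private mortgage insurance (PMI) = $3,280.56/yr
City property tax = $565.68/yr
Hazard insurance = $1,854.72/yr
Combined annual = $3,280.56 + $565.68 + $1,854.72 = $5,700.96
Monthly escrow = $5,700.96 / 12 = $475.08
Reserve = 2 × $475.08 = $950.16

$950.16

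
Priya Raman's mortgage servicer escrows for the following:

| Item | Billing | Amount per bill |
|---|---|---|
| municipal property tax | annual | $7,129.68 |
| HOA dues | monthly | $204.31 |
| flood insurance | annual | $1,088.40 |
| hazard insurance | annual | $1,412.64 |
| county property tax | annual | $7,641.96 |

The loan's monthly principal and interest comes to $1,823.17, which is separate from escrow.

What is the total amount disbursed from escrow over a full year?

$19,724.40

Municipal property tax = $7,129.68
HOA dues = $204.31 × 12 = $2,451.72
Flood insurance = $1,088.40
Hazard insurance = $1,412.64
County property tax = $7,641.96
Yearly total = $7,129.68 + $2,451.72 + $1,088.40 + $1,412.64 + $7,641.96 = $19,724.40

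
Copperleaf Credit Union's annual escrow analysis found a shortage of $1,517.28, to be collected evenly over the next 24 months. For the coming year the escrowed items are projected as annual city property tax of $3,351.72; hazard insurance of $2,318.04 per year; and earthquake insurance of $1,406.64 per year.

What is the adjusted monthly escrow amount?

City property tax — $3,351.72
Hazard insurance — $2,318.04
Earthquake insurance — $1,406.64
Total annual escrow = $3,351.72 + $2,318.04 + $1,406.64 = $7,076.40
Monthly = $7,076.40 / 12 = $589.70
Shortage spread = $1,517.28 / 24 = $63.22/mo
New monthly escrow = $589.70 + $63.22 = $652.92

$652.92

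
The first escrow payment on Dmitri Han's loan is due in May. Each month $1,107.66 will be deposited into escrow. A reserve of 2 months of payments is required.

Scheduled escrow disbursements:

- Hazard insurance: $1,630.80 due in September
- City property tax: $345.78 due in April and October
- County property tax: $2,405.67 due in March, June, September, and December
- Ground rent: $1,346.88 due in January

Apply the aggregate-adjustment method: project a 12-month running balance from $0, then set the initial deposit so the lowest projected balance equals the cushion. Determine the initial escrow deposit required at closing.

$3,119.16

Cushion = 2 × $1,107.66 = $2,215.32
Trial balance (start $0, +$1,107.66 each month, − disbursements):
  May: +$1,107.66 → $1,107.66
  Jun: +$1,107.66 − $2,405.67 → -$190.35
  Jul: +$1,107.66 → $917.31
  Aug: +$1,107.66 → $2,024.97
  Sep: +$1,107.66 − $4,036.47 → -$903.84
  Oct: +$1,107.66 − $345.78 → -$141.96
  Nov: +$1,107.66 → $965.70
  Dec: +$1,107.66 − $2,405.67 → -$332.31
  Jan: +$1,107.66 − $1,346.88 → -$571.53
  Feb: +$1,107.66 → $536.13
  Mar: +$1,107.66 − $2,405.67 → -$761.88
  Apr: +$1,107.66 − $345.78 → $0.00
Lowest trial balance = -$903.84 (Sep)
Initial deposit = cushion − low point = $2,215.32 − (-$903.84) = $3,119.16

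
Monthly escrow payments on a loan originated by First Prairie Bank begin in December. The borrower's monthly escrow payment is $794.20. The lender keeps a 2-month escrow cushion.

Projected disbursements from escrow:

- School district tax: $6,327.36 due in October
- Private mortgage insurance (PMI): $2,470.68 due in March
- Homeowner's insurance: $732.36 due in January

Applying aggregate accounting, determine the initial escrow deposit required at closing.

Cushion = 2 × $794.20 = $1,588.40
Trial balance (start $0, +$794.20 each month, − disbursements):
  Dec: +$794.20 → $794.20
  Jan: +$794.20 − $732.36 → $856.04
  Feb: +$794.20 → $1,650.24
  Mar: +$794.20 − $2,470.68 → -$26.24
  Apr: +$794.20 → $767.96
  May: +$794.20 → $1,562.16
  Jun: +$794.20 → $2,356.36
  Jul: +$794.20 → $3,150.56
  Aug: +$794.20 → $3,944.76
  Sep: +$794.20 → $4,738.96
  Oct: +$794.20 − $6,327.36 → -$794.20
  Nov: +$794.20 → $0.00
Lowest trial balance = -$794.20 (Oct)
Initial deposit = cushion − low point = $1,588.40 − (-$794.20) = $2,382.60

$2,382.60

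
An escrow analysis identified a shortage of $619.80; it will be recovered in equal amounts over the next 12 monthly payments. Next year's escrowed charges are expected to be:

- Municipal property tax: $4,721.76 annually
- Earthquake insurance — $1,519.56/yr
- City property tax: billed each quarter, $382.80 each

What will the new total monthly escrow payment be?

Municipal property tax: $4,721.76
Earthquake insurance: $1,519.56
City property tax: $382.80 × 4 = $1,531.20
Total annual escrow = $7,772.52
Base monthly escrow = $7,772.52 / 12 = $647.71
Monthly shortage recovery: $619.80 ÷ 12 = $51.65
Adjusted monthly = $647.71 + $51.65 = $699.36

$699.36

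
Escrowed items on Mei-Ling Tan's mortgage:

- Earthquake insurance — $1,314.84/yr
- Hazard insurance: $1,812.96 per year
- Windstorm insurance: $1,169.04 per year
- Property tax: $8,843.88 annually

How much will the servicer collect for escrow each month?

$1,095.06

Earthquake insurance: $1,314.84 annually
Hazard insurance: $1,812.96 annually
Windstorm insurance: $1,169.04 annually
Property tax: $8,843.88 annually
Total annual escrow = $13,140.72
Per month = $13,140.72 ÷ 12 = $1,095.06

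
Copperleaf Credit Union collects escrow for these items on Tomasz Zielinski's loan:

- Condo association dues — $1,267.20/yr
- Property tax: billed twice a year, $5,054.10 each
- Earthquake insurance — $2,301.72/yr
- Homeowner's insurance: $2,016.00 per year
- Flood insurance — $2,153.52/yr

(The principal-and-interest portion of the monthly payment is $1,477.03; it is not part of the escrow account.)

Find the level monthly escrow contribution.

Condo association dues = $1,267.20
Property tax = $5,054.10 × 2 = $10,108.20
Earthquake insurance = $2,301.72
Homeowner's insurance = $2,016.00
Flood insurance = $2,153.52
Combined annual = $17,846.64
Monthly escrow = $17,846.64 / 12 = $1,487.22

$1,487.22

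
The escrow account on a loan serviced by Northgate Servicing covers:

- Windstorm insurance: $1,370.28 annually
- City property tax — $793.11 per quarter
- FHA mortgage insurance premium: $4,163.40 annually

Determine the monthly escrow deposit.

Windstorm insurance — $1,370.28 annually
City property tax — $793.11 × 4 = $3,172.44 annually
FHA mortgage insurance premium — $4,163.40 annually
Annual escrow total = $1,370.28 + $3,172.44 + $4,163.40 = $8,706.12
Monthly escrow = $8,706.12 ÷ 12 = $725.51

$725.51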